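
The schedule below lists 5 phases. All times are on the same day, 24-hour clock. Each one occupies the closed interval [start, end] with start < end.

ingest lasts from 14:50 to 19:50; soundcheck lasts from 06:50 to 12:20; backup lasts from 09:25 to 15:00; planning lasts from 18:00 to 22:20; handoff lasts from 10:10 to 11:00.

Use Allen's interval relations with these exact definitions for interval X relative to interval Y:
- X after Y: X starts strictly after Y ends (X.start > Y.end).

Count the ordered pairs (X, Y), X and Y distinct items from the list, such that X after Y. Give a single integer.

5

Checking all 20 ordered pairs for relation 'after'; matching pairs in alphabetical order:
(ingest, handoff): ingest after handoff ✓
(ingest, soundcheck): ingest after soundcheck ✓
(planning, backup): planning after backup ✓
(planning, handoff): planning after handoff ✓
(planning, soundcheck): planning after soundcheck ✓
Count: 5.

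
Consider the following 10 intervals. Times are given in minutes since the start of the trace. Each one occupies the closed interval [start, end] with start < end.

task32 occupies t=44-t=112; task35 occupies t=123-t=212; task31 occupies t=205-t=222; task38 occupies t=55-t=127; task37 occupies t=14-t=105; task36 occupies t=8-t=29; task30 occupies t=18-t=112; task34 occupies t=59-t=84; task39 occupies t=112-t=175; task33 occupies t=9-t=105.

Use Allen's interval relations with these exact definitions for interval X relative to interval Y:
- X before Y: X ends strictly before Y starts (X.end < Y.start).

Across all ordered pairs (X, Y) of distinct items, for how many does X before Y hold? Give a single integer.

21

Checking all 90 ordered pairs for relation 'before'; matching pairs in alphabetical order:
(task30, task31): task30 before task31 ✓
(task30, task35): task30 before task35 ✓
(task32, task31): task32 before task31 ✓
(task32, task35): task32 before task35 ✓
(task33, task31): task33 before task31 ✓
(task33, task35): task33 before task35 ✓
(task33, task39): task33 before task39 ✓
(task34, task31): task34 before task31 ✓
(task34, task35): task34 before task35 ✓
(task34, task39): task34 before task39 ✓
(task36, task31): task36 before task31 ✓
(task36, task32): task36 before task32 ✓
(task36, task34): task36 before task34 ✓
(task36, task35): task36 before task35 ✓
(task36, task38): task36 before task38 ✓
(task36, task39): task36 before task39 ✓
(task37, task31): task37 before task31 ✓
(task37, task35): task37 before task35 ✓
(task37, task39): task37 before task39 ✓
(task38, task31): task38 before task31 ✓
(task39, task31): task39 before task31 ✓
Count: 21.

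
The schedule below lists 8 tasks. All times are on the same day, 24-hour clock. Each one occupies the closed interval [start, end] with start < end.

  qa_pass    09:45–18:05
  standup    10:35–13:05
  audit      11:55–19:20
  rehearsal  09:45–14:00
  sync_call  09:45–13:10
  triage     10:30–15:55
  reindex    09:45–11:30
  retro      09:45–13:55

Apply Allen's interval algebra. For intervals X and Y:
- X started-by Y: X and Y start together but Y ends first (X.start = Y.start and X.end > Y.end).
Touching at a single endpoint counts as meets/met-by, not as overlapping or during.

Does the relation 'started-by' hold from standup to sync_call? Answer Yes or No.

No

standup = [10:35, 13:05], sync_call = [09:45, 13:10].
Actual relation of standup to sync_call: during.
Asked whether 'started-by' holds → No.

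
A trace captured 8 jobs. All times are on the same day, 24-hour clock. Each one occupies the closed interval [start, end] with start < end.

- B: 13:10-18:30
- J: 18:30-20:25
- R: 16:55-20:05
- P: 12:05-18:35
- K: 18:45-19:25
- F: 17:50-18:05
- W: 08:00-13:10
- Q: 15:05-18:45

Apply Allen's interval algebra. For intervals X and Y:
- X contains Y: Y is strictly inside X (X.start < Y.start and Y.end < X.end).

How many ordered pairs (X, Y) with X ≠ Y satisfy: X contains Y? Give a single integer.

Checking all 56 ordered pairs for relation 'contains'; matching pairs in alphabetical order:
(B, F): B contains F ✓
(J, K): J contains K ✓
(P, B): P contains B ✓
(P, F): P contains F ✓
(Q, F): Q contains F ✓
(R, F): R contains F ✓
(R, K): R contains K ✓
Count: 7.

7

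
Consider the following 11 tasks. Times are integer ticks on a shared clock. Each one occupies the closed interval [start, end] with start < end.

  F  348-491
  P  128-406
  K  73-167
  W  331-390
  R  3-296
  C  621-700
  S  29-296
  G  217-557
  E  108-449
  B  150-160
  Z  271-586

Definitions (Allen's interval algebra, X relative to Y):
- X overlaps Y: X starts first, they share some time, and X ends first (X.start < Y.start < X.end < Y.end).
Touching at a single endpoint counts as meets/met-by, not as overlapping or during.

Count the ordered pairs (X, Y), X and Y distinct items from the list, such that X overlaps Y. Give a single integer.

18

Checking all 110 ordered pairs for relation 'overlaps'; matching pairs in alphabetical order:
(E, F): E overlaps F ✓
(E, G): E overlaps G ✓
(E, Z): E overlaps Z ✓
(G, Z): G overlaps Z ✓
(K, E): K overlaps E ✓
(K, P): K overlaps P ✓
(P, F): P overlaps F ✓
(P, G): P overlaps G ✓
(P, Z): P overlaps Z ✓
(R, E): R overlaps E ✓
(R, G): R overlaps G ✓
(R, P): R overlaps P ✓
(R, Z): R overlaps Z ✓
(S, E): S overlaps E ✓
(S, G): S overlaps G ✓
(S, P): S overlaps P ✓
(S, Z): S overlaps Z ✓
(W, F): W overlaps F ✓
Count: 18.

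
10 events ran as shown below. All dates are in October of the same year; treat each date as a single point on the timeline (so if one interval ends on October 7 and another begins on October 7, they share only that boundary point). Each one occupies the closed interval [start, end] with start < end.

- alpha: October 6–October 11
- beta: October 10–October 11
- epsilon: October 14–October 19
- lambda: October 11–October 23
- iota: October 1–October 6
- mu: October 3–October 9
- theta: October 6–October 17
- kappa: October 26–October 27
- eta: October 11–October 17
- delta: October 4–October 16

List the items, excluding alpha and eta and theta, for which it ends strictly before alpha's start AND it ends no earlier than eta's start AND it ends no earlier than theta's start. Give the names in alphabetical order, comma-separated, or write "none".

none

Conditions: its end is strictly before alpha's start (X.end < October 6) AND its end is no earlier than eta's start (X.end >= October 11) AND its end is no earlier than theta's start (X.end >= October 6).
beta: end October 11 < October 6? ✗; end October 11 >= October 11? ✓; end October 11 >= October 6? ✓ → no.
delta: end October 16 < October 6? ✗; end October 16 >= October 11? ✓; end October 16 >= October 6? ✓ → no.
epsilon: end October 19 < October 6? ✗; end October 19 >= October 11? ✓; end October 19 >= October 6? ✓ → no.
iota: end October 6 < October 6? ✗; end October 6 >= October 11? ✗; end October 6 >= October 6? ✓ → no.
kappa: end October 27 < October 6? ✗; end October 27 >= October 11? ✓; end October 27 >= October 6? ✓ → no.
lambda: end October 23 < October 6? ✗; end October 23 >= October 11? ✓; end October 23 >= October 6? ✓ → no.
mu: end October 9 < October 6? ✗; end October 9 >= October 11? ✗; end October 9 >= October 6? ✓ → no.
Result: none.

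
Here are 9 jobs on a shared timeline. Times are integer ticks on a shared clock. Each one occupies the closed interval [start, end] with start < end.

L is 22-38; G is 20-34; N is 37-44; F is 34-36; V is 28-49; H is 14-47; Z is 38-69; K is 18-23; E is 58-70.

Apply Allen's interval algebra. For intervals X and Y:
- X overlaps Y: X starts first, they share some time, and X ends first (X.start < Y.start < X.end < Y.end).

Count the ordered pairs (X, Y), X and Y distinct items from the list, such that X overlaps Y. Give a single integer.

Checking all 72 ordered pairs for relation 'overlaps'; matching pairs in alphabetical order:
(G, L): G overlaps L ✓
(G, V): G overlaps V ✓
(H, V): H overlaps V ✓
(H, Z): H overlaps Z ✓
(K, G): K overlaps G ✓
(K, L): K overlaps L ✓
(L, N): L overlaps N ✓
(L, V): L overlaps V ✓
(N, Z): N overlaps Z ✓
(V, Z): V overlaps Z ✓
(Z, E): Z overlaps E ✓
Count: 11.

11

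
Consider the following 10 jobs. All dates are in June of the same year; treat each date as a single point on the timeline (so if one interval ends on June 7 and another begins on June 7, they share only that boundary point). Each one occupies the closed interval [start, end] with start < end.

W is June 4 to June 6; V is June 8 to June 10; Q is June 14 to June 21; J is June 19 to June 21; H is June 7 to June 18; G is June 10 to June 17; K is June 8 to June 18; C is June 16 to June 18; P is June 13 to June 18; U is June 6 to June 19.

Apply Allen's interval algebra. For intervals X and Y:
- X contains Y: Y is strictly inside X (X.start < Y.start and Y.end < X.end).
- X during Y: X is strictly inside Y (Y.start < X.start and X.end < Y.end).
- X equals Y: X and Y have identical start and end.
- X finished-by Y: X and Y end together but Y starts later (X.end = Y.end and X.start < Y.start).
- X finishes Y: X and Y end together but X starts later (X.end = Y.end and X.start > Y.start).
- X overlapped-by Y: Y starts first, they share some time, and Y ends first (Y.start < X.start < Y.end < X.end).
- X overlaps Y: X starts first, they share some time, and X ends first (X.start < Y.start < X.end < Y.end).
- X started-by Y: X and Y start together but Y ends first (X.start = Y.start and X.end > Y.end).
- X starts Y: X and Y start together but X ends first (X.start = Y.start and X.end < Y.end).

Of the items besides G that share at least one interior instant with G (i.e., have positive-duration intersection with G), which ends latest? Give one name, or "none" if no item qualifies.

Target G = [June 10, June 17].
C [June 16, June 18] → overlapped-by → candidate.
H [June 7, June 18] → contains → candidate.
J [June 19, June 21] → after → excluded.
K [June 8, June 18] → contains → candidate.
P [June 13, June 18] → overlapped-by → candidate.
Q [June 14, June 21] → overlapped-by → candidate.
U [June 6, June 19] → contains → candidate.
V [June 8, June 10] → meets → excluded.
W [June 4, June 6] → before → excluded.
Among candidates, latest end is June 21 → Q.

Q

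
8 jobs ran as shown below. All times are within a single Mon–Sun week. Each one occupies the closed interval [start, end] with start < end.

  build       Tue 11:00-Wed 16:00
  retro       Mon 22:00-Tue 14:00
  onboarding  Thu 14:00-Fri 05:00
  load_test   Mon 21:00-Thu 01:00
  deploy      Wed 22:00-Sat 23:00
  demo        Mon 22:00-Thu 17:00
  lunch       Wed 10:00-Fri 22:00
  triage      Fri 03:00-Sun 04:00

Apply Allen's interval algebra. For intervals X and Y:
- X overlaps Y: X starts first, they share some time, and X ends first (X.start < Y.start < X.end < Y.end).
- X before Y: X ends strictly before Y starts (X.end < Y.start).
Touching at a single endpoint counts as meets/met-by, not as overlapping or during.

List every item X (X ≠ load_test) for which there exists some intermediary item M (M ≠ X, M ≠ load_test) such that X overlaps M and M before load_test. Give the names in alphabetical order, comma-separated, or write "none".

none

Target load_test = [Mon 21:00, Thu 01:00].
Intermediaries M with M before load_test: none.
Union: none.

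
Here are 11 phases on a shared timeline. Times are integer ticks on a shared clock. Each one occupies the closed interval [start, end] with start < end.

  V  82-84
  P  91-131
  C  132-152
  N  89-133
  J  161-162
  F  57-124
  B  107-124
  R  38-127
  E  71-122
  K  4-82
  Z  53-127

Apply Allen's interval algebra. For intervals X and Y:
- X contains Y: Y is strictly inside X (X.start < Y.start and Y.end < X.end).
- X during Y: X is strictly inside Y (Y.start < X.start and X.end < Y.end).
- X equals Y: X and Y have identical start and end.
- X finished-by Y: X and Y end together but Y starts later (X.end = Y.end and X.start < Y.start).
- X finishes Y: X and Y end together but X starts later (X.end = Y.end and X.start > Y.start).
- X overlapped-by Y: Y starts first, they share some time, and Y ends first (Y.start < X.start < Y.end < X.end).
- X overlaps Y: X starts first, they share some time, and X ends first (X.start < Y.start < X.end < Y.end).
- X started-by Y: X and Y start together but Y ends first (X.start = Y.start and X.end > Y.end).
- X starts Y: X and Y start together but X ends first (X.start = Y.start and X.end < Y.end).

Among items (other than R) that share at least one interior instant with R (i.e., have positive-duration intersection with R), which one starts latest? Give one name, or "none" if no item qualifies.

Target R = [38, 127].
B [107, 124] → during → candidate.
C [132, 152] → after → excluded.
E [71, 122] → during → candidate.
F [57, 124] → during → candidate.
J [161, 162] → after → excluded.
K [4, 82] → overlaps → candidate.
N [89, 133] → overlapped-by → candidate.
P [91, 131] → overlapped-by → candidate.
V [82, 84] → during → candidate.
Z [53, 127] → finishes → candidate.
Among candidates, latest start is 107 → B.

B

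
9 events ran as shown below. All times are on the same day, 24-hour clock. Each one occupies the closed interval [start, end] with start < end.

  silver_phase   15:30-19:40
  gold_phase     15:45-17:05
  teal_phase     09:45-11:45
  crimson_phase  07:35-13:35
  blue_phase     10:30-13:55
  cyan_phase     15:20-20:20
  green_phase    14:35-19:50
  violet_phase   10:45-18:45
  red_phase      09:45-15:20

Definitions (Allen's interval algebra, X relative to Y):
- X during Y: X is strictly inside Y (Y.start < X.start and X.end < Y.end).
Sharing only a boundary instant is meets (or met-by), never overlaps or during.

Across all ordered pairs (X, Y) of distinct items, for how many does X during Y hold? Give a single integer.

8

Checking all 72 ordered pairs for relation 'during'; matching pairs in alphabetical order:
(blue_phase, red_phase): blue_phase during red_phase ✓
(gold_phase, cyan_phase): gold_phase during cyan_phase ✓
(gold_phase, green_phase): gold_phase during green_phase ✓
(gold_phase, silver_phase): gold_phase during silver_phase ✓
(gold_phase, violet_phase): gold_phase during violet_phase ✓
(silver_phase, cyan_phase): silver_phase during cyan_phase ✓
(silver_phase, green_phase): silver_phase during green_phase ✓
(teal_phase, crimson_phase): teal_phase during crimson_phase ✓
Count: 8.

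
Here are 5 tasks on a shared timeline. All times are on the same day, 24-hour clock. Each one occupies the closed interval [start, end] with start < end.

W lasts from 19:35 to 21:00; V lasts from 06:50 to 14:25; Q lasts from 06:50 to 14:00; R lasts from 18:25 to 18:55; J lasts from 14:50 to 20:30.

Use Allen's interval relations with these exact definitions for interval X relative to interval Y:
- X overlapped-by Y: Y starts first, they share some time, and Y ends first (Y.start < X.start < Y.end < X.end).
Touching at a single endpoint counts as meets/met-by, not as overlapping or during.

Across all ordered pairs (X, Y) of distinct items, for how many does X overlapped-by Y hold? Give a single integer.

1

Checking all 20 ordered pairs for relation 'overlapped-by'; matching pairs in alphabetical order:
(W, J): W overlapped-by J ✓
Count: 1.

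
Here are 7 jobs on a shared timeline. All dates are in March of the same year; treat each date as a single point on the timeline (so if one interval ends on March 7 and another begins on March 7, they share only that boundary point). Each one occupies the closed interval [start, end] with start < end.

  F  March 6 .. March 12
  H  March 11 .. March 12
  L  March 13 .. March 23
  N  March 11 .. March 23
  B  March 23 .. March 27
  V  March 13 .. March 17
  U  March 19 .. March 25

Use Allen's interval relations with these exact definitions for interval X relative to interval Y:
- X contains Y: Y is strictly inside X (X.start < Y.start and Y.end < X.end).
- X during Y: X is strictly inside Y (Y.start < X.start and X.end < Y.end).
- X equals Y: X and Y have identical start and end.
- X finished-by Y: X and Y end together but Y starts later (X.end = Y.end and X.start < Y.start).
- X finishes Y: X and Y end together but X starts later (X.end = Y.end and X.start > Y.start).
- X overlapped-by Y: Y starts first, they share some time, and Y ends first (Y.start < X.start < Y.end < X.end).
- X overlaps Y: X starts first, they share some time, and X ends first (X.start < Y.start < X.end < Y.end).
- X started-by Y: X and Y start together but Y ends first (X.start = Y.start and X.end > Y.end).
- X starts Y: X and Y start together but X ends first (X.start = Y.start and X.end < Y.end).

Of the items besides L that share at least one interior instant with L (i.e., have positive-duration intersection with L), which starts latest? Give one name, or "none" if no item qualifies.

Target L = [March 13, March 23].
B [March 23, March 27] → met-by → excluded.
F [March 6, March 12] → before → excluded.
H [March 11, March 12] → before → excluded.
N [March 11, March 23] → finished-by → candidate.
U [March 19, March 25] → overlapped-by → candidate.
V [March 13, March 17] → starts → candidate.
Among candidates, latest start is March 19 → U.

U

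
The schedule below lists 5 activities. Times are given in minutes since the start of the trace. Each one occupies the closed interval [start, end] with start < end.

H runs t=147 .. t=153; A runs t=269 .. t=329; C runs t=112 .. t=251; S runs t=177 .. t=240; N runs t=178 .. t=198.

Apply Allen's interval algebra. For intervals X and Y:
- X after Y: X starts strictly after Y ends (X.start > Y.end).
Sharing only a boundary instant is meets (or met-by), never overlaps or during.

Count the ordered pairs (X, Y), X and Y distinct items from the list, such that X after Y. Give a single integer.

Checking all 20 ordered pairs for relation 'after'; matching pairs in alphabetical order:
(A, C): A after C ✓
(A, H): A after H ✓
(A, N): A after N ✓
(A, S): A after S ✓
(N, H): N after H ✓
(S, H): S after H ✓
Count: 6.

6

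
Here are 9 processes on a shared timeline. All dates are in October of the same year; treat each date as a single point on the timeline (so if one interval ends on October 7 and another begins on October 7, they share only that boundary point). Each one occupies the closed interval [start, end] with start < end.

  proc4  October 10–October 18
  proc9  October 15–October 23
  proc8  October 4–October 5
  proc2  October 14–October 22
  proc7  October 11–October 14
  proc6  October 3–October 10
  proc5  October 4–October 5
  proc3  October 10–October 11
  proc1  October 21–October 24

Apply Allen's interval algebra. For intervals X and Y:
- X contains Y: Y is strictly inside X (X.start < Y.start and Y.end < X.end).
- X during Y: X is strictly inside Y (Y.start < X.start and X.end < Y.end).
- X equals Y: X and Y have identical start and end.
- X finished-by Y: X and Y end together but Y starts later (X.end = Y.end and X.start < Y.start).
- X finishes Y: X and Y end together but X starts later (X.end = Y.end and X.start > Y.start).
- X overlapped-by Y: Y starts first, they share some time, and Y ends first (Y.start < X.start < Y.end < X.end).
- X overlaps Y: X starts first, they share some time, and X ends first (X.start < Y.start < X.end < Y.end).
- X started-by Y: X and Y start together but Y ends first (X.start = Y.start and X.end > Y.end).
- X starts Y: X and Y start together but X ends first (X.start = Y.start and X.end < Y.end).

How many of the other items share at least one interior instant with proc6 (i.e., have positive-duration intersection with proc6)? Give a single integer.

Target proc6 = [October 3, October 10].
proc1 [October 21, October 24] → after → no.
proc2 [October 14, October 22] → after → no.
proc3 [October 10, October 11] → met-by → no.
proc4 [October 10, October 18] → met-by → no.
proc5 [October 4, October 5] → during → counts.
proc7 [October 11, October 14] → after → no.
proc8 [October 4, October 5] → during → counts.
proc9 [October 15, October 23] → after → no.
Total: 2.

2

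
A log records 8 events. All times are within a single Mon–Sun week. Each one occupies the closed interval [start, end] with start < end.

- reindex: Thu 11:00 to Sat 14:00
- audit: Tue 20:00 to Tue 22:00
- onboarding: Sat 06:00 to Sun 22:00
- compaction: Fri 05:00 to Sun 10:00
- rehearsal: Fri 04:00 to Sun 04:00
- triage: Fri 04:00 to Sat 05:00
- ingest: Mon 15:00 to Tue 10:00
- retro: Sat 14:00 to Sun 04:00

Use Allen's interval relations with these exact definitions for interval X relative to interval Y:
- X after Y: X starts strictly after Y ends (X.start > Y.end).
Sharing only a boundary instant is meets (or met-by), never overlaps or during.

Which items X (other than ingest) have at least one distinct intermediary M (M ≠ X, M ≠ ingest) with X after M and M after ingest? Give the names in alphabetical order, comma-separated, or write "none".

compaction, onboarding, rehearsal, reindex, retro, triage

Target ingest = [Mon 15:00, Tue 10:00].
Intermediaries M with M after ingest: audit, compaction, onboarding, rehearsal, reindex, retro, triage.
Via audit — items with X after audit: compaction, onboarding, rehearsal, reindex, retro, triage.
Via compaction — items with X after compaction: none.
Via onboarding — items with X after onboarding: none.
Via rehearsal — items with X after rehearsal: none.
Via reindex — items with X after reindex: none.
Via retro — items with X after retro: none.
Via triage — items with X after triage: onboarding, retro.
Union: compaction, onboarding, rehearsal, reindex, retro, triage.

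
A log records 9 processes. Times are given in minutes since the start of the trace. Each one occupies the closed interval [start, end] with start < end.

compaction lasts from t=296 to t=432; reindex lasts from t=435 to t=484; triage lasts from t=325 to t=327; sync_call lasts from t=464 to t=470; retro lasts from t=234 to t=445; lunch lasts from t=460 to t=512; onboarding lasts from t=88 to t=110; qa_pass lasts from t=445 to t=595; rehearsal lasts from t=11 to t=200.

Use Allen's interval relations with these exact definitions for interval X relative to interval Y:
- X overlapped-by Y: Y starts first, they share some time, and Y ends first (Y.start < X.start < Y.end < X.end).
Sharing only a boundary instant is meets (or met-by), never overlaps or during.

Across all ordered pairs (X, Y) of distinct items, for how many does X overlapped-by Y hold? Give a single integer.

3

Checking all 72 ordered pairs for relation 'overlapped-by'; matching pairs in alphabetical order:
(lunch, reindex): lunch overlapped-by reindex ✓
(qa_pass, reindex): qa_pass overlapped-by reindex ✓
(reindex, retro): reindex overlapped-by retro ✓
Count: 3.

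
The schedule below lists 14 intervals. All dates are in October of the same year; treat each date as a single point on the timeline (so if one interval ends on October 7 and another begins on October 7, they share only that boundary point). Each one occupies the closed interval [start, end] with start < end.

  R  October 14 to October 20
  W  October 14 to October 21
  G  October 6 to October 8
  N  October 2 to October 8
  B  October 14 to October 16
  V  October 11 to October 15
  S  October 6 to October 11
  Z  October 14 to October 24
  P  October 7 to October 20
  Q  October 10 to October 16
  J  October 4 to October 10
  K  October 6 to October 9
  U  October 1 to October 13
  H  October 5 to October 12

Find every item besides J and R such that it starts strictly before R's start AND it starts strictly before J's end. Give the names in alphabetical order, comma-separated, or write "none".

Conditions: its start is strictly before R's start (X.start < October 14) AND its start is strictly before J's end (X.start < October 10).
B: start October 14 < October 14? ✗; start October 14 < October 10? ✗ → no.
G: start October 6 < October 14? ✓; start October 6 < October 10? ✓ → yes.
H: start October 5 < October 14? ✓; start October 5 < October 10? ✓ → yes.
K: start October 6 < October 14? ✓; start October 6 < October 10? ✓ → yes.
N: start October 2 < October 14? ✓; start October 2 < October 10? ✓ → yes.
P: start October 7 < October 14? ✓; start October 7 < October 10? ✓ → yes.
Q: start October 10 < October 14? ✓; start October 10 < October 10? ✗ → no.
S: start October 6 < October 14? ✓; start October 6 < October 10? ✓ → yes.
U: start October 1 < October 14? ✓; start October 1 < October 10? ✓ → yes.
V: start October 11 < October 14? ✓; start October 11 < October 10? ✗ → no.
W: start October 14 < October 14? ✗; start October 14 < October 10? ✗ → no.
Z: start October 14 < October 14? ✗; start October 14 < October 10? ✗ → no.
Result: G, H, K, N, P, S, U.

G, H, K, N, P, S, U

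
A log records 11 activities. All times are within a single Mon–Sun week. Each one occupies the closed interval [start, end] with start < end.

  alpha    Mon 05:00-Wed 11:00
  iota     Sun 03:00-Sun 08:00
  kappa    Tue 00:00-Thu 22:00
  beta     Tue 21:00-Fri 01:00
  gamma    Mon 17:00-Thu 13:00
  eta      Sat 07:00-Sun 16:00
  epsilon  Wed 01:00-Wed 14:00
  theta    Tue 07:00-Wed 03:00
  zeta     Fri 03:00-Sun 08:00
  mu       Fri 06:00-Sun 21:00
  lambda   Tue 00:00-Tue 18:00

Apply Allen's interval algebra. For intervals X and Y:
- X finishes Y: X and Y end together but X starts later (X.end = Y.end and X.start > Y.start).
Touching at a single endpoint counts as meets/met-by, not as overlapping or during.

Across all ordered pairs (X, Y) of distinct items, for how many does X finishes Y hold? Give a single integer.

Checking all 110 ordered pairs for relation 'finishes'; matching pairs in alphabetical order:
(iota, zeta): iota finishes zeta ✓
Count: 1.

1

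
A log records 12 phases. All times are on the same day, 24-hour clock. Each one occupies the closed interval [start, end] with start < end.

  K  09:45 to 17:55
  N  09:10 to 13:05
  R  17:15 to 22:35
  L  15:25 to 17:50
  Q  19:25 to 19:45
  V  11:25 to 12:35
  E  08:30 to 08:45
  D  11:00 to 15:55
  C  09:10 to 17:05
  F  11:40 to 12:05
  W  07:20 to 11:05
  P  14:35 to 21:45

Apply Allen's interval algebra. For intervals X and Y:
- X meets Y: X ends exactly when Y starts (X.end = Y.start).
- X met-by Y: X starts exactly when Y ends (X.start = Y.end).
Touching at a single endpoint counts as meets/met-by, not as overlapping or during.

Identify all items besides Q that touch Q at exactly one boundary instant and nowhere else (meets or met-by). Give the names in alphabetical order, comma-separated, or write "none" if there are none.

none

Target Q = [19:25, 19:45].
C [09:10, 17:05] → before → no.
D [11:00, 15:55] → before → no.
E [08:30, 08:45] → before → no.
F [11:40, 12:05] → before → no.
K [09:45, 17:55] → before → no.
L [15:25, 17:50] → before → no.
N [09:10, 13:05] → before → no.
P [14:35, 21:45] → contains → no.
R [17:15, 22:35] → contains → no.
V [11:25, 12:35] → before → no.
W [07:20, 11:05] → before → no.
Result: none.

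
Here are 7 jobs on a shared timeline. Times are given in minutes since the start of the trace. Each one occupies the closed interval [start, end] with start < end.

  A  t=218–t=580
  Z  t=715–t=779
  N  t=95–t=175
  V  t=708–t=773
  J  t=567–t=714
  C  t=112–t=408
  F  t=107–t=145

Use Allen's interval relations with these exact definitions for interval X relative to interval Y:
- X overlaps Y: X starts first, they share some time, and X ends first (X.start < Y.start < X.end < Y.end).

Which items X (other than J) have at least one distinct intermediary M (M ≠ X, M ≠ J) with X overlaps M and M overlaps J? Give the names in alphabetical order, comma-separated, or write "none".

C

Target J = [t=567, t=714].
Intermediaries M with M overlaps J: A.
Via A — items with X overlaps A: C.
Union: C.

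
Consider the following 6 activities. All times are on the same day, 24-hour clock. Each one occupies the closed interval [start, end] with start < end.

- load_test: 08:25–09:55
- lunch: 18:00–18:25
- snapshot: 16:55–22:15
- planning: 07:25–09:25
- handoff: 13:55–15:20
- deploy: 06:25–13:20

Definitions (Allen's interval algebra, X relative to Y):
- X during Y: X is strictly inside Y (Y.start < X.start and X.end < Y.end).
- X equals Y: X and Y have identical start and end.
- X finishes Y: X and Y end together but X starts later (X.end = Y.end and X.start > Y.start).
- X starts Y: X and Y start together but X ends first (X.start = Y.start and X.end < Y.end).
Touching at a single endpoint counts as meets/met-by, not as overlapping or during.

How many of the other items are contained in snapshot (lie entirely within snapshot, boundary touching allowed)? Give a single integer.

Target snapshot = [16:55, 22:15].
deploy [06:25, 13:20] → before → no.
handoff [13:55, 15:20] → before → no.
load_test [08:25, 09:55] → before → no.
lunch [18:00, 18:25] → during → counts.
planning [07:25, 09:25] → before → no.
Total: 1.

1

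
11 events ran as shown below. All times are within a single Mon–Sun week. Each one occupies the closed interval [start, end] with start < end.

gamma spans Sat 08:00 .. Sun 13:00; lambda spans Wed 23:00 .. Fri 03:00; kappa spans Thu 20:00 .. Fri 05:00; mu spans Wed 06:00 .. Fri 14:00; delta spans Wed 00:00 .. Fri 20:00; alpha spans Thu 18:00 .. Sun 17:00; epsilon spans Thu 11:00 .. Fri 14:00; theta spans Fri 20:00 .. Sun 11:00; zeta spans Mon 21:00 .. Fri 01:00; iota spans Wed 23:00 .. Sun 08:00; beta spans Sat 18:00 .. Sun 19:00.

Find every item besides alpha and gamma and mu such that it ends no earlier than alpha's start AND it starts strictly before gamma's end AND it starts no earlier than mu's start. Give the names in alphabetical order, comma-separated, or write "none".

Conditions: its end is no earlier than alpha's start (X.end >= Thu 18:00) AND its start is strictly before gamma's end (X.start < Sun 13:00) AND its start is no earlier than mu's start (X.start >= Wed 06:00).
beta: end Sun 19:00 >= Thu 18:00? ✓; start Sat 18:00 < Sun 13:00? ✓; start Sat 18:00 >= Wed 06:00? ✓ → yes.
delta: end Fri 20:00 >= Thu 18:00? ✓; start Wed 00:00 < Sun 13:00? ✓; start Wed 00:00 >= Wed 06:00? ✗ → no.
epsilon: end Fri 14:00 >= Thu 18:00? ✓; start Thu 11:00 < Sun 13:00? ✓; start Thu 11:00 >= Wed 06:00? ✓ → yes.
iota: end Sun 08:00 >= Thu 18:00? ✓; start Wed 23:00 < Sun 13:00? ✓; start Wed 23:00 >= Wed 06:00? ✓ → yes.
kappa: end Fri 05:00 >= Thu 18:00? ✓; start Thu 20:00 < Sun 13:00? ✓; start Thu 20:00 >= Wed 06:00? ✓ → yes.
lambda: end Fri 03:00 >= Thu 18:00? ✓; start Wed 23:00 < Sun 13:00? ✓; start Wed 23:00 >= Wed 06:00? ✓ → yes.
theta: end Sun 11:00 >= Thu 18:00? ✓; start Fri 20:00 < Sun 13:00? ✓; start Fri 20:00 >= Wed 06:00? ✓ → yes.
zeta: end Fri 01:00 >= Thu 18:00? ✓; start Mon 21:00 < Sun 13:00? ✓; start Mon 21:00 >= Wed 06:00? ✗ → no.
Result: beta, epsilon, iota, kappa, lambda, theta.

beta, epsilon, iota, kappa, lambda, theta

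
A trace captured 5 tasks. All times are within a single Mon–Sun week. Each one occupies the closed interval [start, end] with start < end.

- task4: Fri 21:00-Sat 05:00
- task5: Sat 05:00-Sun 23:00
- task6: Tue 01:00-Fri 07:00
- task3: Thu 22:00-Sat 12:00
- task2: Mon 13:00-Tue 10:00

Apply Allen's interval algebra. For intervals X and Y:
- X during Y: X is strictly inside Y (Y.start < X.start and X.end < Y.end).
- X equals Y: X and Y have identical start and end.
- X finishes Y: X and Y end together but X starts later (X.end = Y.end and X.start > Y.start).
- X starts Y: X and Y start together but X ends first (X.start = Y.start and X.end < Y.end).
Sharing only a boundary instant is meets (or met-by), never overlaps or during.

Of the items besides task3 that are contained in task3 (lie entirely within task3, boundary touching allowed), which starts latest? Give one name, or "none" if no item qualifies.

task4

Target task3 = [Thu 22:00, Sat 12:00].
task2 [Mon 13:00, Tue 10:00] → before → excluded.
task4 [Fri 21:00, Sat 05:00] → during → candidate.
task5 [Sat 05:00, Sun 23:00] → overlapped-by → excluded.
task6 [Tue 01:00, Fri 07:00] → overlaps → excluded.
Among candidates, latest start is Fri 21:00 → task4.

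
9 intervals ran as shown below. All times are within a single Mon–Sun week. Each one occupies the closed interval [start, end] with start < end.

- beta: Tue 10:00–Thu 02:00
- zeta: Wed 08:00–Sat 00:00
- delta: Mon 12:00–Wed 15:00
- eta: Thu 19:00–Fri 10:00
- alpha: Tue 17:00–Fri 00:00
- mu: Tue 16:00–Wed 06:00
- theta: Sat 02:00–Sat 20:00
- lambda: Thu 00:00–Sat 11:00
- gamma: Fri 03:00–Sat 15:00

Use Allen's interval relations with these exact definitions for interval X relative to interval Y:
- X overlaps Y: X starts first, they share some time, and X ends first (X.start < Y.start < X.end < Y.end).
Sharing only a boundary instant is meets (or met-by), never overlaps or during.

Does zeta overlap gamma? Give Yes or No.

Yes

zeta = [Wed 08:00, Sat 00:00], gamma = [Fri 03:00, Sat 15:00].
Actual relation of zeta to gamma: overlaps.
Asked whether 'overlaps' holds → Yes.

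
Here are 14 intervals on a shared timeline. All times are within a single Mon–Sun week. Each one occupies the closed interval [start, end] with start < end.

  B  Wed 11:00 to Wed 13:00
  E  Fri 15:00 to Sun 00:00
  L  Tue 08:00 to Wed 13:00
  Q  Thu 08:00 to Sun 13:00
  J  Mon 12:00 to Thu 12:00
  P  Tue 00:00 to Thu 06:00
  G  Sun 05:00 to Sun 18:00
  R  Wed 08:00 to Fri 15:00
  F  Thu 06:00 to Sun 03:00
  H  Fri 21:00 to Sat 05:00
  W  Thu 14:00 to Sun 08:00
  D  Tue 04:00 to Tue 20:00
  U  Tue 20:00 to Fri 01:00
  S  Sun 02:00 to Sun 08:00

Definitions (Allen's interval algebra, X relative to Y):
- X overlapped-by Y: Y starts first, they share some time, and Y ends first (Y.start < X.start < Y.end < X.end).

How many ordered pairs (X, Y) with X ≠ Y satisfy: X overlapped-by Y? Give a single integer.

Checking all 182 ordered pairs for relation 'overlapped-by'; matching pairs in alphabetical order:
(F, J): F overlapped-by J ✓
(F, R): F overlapped-by R ✓
(F, U): F overlapped-by U ✓
(G, Q): G overlapped-by Q ✓
(G, S): G overlapped-by S ✓
(G, W): G overlapped-by W ✓
(L, D): L overlapped-by D ✓
(Q, F): Q overlapped-by F ✓
(Q, J): Q overlapped-by J ✓
(Q, R): Q overlapped-by R ✓
(Q, U): Q overlapped-by U ✓
(R, J): R overlapped-by J ✓
(R, L): R overlapped-by L ✓
(R, P): R overlapped-by P ✓
(R, U): R overlapped-by U ✓
(S, F): S overlapped-by F ✓
(U, J): U overlapped-by J ✓
(U, L): U overlapped-by L ✓
(U, P): U overlapped-by P ✓
(W, F): W overlapped-by F ✓
(W, R): W overlapped-by R ✓
(W, U): W overlapped-by U ✓
Count: 22.

22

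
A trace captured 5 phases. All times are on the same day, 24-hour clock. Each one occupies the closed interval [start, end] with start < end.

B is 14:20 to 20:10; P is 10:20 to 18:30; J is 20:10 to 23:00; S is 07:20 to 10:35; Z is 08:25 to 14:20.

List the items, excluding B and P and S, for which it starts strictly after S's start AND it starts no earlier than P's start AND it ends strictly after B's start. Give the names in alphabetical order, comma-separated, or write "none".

J

Conditions: its start is strictly after S's start (X.start > 07:20) AND its start is no earlier than P's start (X.start >= 10:20) AND its end is strictly after B's start (X.end > 14:20).
J: start 20:10 > 07:20? ✓; start 20:10 >= 10:20? ✓; end 23:00 > 14:20? ✓ → yes.
Z: start 08:25 > 07:20? ✓; start 08:25 >= 10:20? ✗; end 14:20 > 14:20? ✗ → no.
Result: J.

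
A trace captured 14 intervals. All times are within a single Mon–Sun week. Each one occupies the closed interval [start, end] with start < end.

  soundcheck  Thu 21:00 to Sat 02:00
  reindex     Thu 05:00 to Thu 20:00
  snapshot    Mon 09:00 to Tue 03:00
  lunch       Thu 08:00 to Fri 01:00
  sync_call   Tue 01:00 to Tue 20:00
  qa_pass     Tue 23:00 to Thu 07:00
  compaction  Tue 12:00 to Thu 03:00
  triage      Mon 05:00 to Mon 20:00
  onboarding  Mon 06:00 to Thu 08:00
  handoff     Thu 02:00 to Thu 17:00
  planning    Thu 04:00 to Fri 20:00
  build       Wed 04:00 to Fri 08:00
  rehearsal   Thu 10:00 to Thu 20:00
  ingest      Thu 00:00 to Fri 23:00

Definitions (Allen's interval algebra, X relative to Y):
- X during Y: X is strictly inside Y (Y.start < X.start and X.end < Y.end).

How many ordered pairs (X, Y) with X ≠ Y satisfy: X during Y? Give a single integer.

17

Checking all 182 ordered pairs for relation 'during'; matching pairs in alphabetical order:
(compaction, onboarding): compaction during onboarding ✓
(handoff, build): handoff during build ✓
(handoff, ingest): handoff during ingest ✓
(lunch, build): lunch during build ✓
(lunch, ingest): lunch during ingest ✓
(lunch, planning): lunch during planning ✓
(planning, ingest): planning during ingest ✓
(qa_pass, onboarding): qa_pass during onboarding ✓
(rehearsal, build): rehearsal during build ✓
(rehearsal, ingest): rehearsal during ingest ✓
(rehearsal, lunch): rehearsal during lunch ✓
(rehearsal, planning): rehearsal during planning ✓
(reindex, build): reindex during build ✓
(reindex, ingest): reindex during ingest ✓
(reindex, planning): reindex during planning ✓
(snapshot, onboarding): snapshot during onboarding ✓
(sync_call, onboarding): sync_call during onboarding ✓
Count: 17.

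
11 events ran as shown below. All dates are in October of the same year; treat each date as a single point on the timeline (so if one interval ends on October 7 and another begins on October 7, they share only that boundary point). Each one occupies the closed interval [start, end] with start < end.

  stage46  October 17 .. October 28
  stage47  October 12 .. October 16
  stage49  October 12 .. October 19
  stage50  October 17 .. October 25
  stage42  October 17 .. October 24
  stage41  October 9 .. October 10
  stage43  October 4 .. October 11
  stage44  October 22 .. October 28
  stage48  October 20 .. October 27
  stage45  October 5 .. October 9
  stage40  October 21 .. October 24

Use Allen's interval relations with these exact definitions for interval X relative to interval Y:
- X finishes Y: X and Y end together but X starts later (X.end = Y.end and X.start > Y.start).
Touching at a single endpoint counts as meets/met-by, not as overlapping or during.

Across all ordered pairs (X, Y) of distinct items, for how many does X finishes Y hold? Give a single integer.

Checking all 110 ordered pairs for relation 'finishes'; matching pairs in alphabetical order:
(stage40, stage42): stage40 finishes stage42 ✓
(stage44, stage46): stage44 finishes stage46 ✓
Count: 2.

2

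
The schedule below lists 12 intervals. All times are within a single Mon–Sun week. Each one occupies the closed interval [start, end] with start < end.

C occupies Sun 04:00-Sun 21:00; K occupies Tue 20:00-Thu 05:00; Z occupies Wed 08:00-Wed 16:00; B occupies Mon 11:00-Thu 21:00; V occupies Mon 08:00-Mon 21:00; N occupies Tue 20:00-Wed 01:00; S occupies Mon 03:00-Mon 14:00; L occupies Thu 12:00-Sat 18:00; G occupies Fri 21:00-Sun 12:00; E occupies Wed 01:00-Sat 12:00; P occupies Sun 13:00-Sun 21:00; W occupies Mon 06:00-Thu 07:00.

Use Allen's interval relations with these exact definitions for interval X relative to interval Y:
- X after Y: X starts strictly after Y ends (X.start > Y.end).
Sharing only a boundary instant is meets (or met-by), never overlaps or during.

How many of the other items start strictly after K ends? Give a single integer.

4

Target K = [Tue 20:00, Thu 05:00].
B [Mon 11:00, Thu 21:00] → contains → no.
C [Sun 04:00, Sun 21:00] → after → counts.
E [Wed 01:00, Sat 12:00] → overlapped-by → no.
G [Fri 21:00, Sun 12:00] → after → counts.
L [Thu 12:00, Sat 18:00] → after → counts.
N [Tue 20:00, Wed 01:00] → starts → no.
P [Sun 13:00, Sun 21:00] → after → counts.
S [Mon 03:00, Mon 14:00] → before → no.
V [Mon 08:00, Mon 21:00] → before → no.
W [Mon 06:00, Thu 07:00] → contains → no.
Z [Wed 08:00, Wed 16:00] → during → no.
Total: 4.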